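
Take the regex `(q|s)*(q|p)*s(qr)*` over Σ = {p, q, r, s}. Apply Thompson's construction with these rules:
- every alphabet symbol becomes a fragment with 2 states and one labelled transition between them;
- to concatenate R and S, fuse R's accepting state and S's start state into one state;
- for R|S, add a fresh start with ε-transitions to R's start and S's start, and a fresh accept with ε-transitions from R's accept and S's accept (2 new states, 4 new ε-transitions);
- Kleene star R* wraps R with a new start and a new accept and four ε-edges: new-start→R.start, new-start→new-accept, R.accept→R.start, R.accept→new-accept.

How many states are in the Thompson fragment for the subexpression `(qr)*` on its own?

Fragment for `(qr)*`:
Each of the 2 symbol leaves contributes a 2-state fragment.
  qr : 3 states
  (qr)* : 5 states

5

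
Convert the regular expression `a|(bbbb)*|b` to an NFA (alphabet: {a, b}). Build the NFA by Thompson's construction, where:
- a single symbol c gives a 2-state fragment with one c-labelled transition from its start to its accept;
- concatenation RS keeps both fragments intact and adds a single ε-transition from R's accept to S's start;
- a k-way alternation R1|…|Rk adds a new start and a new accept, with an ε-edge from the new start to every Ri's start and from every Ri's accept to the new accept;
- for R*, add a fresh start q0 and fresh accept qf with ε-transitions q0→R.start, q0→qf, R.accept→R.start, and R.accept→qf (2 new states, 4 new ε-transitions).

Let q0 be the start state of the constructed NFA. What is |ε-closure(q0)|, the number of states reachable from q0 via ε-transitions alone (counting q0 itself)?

Let C(F) = |ε-closure(F.start)| within fragment F, and note whether F accepts ε. Symbol fragments have C = 1 and do not accept ε. Then:
  bbbb : |ε-closure| equals the left operand's closure size = 1 (its accept is not ε-reachable, so the closure stops there)
  (bbbb)* : |ε-closure| = 1 (new start) + 1 (body) + 1 (new accept) = 3
  a|(bbbb)*|b : new start ε-reaches every alternative's start; at least one alternative accepts ε, so the union's new accept is reached too: |ε-closure| = 1 + 1 + 3 + 1 + 1 = 7

7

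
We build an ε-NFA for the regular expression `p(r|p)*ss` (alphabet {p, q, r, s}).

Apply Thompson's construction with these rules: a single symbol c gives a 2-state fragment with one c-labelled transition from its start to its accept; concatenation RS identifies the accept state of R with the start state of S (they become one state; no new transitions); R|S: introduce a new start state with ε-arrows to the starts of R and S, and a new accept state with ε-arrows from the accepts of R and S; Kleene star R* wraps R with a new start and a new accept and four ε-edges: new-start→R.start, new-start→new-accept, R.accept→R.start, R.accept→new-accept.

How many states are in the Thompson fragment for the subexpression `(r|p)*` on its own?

Fragment for `(r|p)*`:
Each of the 2 symbol leaves contributes a 2-state fragment.
  r|p — 6 states
  (r|p)* — 8 states

8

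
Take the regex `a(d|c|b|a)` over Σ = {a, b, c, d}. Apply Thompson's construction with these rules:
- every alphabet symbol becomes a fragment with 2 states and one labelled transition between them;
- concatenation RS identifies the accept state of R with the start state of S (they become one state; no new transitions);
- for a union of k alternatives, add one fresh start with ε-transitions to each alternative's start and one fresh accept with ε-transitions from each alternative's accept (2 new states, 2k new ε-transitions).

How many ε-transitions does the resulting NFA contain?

8

Building bottom-up:
Each of the 5 symbol leaves contributes 0 ε-transitions.
  d|c|b|a — 8 ε-transitions
  a(d|c|b|a) — 8 ε-transitions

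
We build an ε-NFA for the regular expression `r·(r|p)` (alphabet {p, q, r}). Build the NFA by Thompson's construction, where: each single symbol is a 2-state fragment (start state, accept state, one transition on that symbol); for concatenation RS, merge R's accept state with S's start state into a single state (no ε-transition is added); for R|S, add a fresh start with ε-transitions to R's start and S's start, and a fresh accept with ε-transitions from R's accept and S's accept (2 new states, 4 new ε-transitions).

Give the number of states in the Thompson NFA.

7

Per subexpression:
Each of the 3 symbol leaves contributes a 2-state fragment.
  r|p : 6 states
  r·(r|p) : 7 states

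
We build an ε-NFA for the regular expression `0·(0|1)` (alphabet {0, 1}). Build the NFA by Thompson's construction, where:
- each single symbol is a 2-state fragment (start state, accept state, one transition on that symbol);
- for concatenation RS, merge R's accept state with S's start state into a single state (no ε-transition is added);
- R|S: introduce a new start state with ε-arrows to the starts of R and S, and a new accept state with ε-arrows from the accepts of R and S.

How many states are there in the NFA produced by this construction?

7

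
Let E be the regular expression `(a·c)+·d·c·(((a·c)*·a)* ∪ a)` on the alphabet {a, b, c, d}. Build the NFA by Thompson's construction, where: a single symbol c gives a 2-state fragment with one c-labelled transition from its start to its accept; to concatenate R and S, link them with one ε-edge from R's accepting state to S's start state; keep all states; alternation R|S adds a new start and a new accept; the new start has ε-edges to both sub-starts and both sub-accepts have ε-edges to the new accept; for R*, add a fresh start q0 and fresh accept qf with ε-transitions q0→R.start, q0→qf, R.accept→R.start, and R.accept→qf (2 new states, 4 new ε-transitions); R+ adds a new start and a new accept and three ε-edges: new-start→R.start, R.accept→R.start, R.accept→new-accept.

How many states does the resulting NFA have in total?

24

Building bottom-up:
Each of the 8 symbol leaves contributes a 2-state fragment.
  a·c : 4 states
  (a·c)+ : 6 states
  a·c : 4 states
  (a·c)* : 6 states
  (a·c)*·a : 8 states
  ((a·c)*·a)* : 10 states
  ((a·c)*·a)* ∪ a : 14 states
  (a·c)+·d·c·(((a·c)*·a)* ∪ a) : 24 states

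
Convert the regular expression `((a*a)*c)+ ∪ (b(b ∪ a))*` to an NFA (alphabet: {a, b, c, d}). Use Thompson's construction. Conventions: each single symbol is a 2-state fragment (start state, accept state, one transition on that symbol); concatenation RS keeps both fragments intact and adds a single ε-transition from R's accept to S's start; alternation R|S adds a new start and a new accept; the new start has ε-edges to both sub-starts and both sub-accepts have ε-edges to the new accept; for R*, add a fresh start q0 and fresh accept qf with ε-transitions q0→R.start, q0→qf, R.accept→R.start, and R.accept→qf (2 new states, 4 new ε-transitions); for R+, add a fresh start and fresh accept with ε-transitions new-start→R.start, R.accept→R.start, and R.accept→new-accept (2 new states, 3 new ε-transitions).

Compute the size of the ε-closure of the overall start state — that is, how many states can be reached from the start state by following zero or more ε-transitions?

Let C(F) = |ε-closure(F.start)| within fragment F, and note whether F accepts ε. Symbol fragments have C = 1 and do not accept ε. Then:
  a* : new start has ε-edges to the inner start and to the new accept, so |closure| = 2 + 1 = 3
  a*a : the left operand accepts ε, so the closure extends into the next operand (via the concat ε-link); |closure| = 3 + 1 = 4
  (a*a)* : |closure| = 1 (new start) + 4 (body) + 1 (new accept) = 6
  (a*a)*c : the left operand accepts ε, so the closure extends into the next operand (via the concat ε-link); |closure| = 6 + 1 = 7
  ((a*a)*c)+ : new start ε-reaches only the body's start; the new accept needs a symbol first: |closure| = 1 + 7 = 8
  b ∪ a : new start ε-reaches every alternative's start; none of them accept ε, so the new accept is not reached: |closure| = 1 + 1 + 1 = 3
  b(b ∪ a) : |closure| equals the left operand's closure size = 1 (its accept is not ε-reachable, so the closure stops there)
  (b(b ∪ a))* : |closure| = 1 (new start) + 1 (body) + 1 (new accept) = 3
  ((a*a)*c)+ ∪ (b(b ∪ a))* : new start ε-reaches every alternative's start; at least one alternative accepts ε, so the union's new accept is reached too: |closure| = 1 + 8 + 3 + 1 = 13

13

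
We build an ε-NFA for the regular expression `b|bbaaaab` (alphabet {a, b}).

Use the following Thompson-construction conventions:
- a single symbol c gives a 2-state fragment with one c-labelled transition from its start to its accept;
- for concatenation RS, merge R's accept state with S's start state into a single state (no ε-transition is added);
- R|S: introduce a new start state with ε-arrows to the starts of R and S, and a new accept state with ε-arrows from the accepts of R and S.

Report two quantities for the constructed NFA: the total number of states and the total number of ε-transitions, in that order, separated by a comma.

12, 4

Recursing over subexpressions:
Each of the 8 symbol leaves contributes 2 states and 0 ε-transitions.
  bbaaaab = 8 states, 0 ε-transitions
  b|bbaaaab = 12 states, 4 ε-transitions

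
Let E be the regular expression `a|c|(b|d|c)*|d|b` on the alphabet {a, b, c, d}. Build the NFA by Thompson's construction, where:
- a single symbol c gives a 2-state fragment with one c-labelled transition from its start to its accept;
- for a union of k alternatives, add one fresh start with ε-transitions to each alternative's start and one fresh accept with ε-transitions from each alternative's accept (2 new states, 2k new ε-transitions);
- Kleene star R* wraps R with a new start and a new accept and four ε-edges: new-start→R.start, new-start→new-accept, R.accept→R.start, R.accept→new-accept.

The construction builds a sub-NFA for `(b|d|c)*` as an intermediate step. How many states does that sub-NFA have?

Fragment for `(b|d|c)*`:
Each of the 3 symbol leaves contributes a 2-state fragment.
  b|d|c → 8 states
  (b|d|c)* → 10 states

10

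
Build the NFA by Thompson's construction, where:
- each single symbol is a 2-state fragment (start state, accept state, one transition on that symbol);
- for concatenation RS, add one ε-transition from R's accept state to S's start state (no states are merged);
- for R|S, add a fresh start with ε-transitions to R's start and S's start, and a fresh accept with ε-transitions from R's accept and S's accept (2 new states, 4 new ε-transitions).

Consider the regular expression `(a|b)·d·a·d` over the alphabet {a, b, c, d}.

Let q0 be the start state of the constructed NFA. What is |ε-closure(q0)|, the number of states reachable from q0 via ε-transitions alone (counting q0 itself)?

3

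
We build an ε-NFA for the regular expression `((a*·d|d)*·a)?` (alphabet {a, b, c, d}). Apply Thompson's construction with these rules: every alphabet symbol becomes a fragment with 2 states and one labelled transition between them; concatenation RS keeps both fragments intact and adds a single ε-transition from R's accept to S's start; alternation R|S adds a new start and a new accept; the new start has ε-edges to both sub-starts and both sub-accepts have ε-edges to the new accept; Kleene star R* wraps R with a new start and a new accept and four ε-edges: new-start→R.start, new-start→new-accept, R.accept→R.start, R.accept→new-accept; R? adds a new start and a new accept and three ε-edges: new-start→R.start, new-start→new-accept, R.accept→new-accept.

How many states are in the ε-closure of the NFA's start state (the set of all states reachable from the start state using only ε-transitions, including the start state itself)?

Compute the ε-closure size of each fragment's start state recursively; a symbol fragment's start has no outgoing ε-edge, so its closure is just itself (size 1).
  a* — |closure| = 1 (new start) + 1 (body) + 1 (new accept) = 3
  a*·d — the left operand accepts ε, so the closure extends into the next operand (via the concat ε-link); |closure| = 3 + 1 = 4
  a*·d|d — |closure| = 1 + 4 + 1 = 6 (the new accept is not ε-reachable since no branch accepts ε)
  (a*·d|d)* — the star's fresh start ε-reaches both the body's start and the fresh accept: |closure| = 2 + 6 = 8
  (a*·d|d)*·a — the left operand accepts ε, so the closure extends into the next operand (via the concat ε-link); |closure| = 8 + 1 = 9
  ((a*·d|d)*·a)? — |closure| = 1 (new start) + 9 (body) + 1 (new accept, via ε) = 11

11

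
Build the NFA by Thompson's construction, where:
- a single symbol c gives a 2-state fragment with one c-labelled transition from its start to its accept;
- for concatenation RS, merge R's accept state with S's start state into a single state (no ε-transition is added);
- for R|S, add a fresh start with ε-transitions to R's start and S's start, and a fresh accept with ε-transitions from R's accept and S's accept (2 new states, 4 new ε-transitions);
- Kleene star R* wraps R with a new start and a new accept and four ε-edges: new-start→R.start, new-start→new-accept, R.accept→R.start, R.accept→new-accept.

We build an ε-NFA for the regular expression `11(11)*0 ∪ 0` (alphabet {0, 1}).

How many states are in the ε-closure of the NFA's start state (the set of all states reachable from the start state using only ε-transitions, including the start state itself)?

3

Compute the ε-closure size of each fragment's start state recursively; a symbol fragment's start has no outgoing ε-edge, so its closure is just itself (size 1).
  11 — same as the first factor's closure: C = 1
  (11)* — the star's fresh start ε-reaches both the body's start and the fresh accept: C = 2 + 1 = 3
  11(11)*0 — same as the first factor's closure: C = 1
  11(11)*0 ∪ 0 — new start ε-reaches every alternative's start; none of them accept ε, so the new accept is not reached: C = 1 + 1 + 1 = 3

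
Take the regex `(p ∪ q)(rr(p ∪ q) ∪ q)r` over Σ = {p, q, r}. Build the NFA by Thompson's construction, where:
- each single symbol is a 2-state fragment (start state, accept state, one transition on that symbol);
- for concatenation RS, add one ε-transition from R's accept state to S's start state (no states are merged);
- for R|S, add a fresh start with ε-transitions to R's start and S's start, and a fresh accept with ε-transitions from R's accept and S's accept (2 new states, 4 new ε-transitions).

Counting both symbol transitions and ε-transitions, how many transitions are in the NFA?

24

Recursing over subexpressions:
Each of the 8 symbol leaves contributes 1 transition (1 symbol, 0 ε).
  p ∪ q = 6 transitions (2 symbol, 4 ε)
  p ∪ q = 6 transitions (2 symbol, 4 ε)
  rr(p ∪ q) = 10 transitions (4 symbol, 6 ε)
  rr(p ∪ q) ∪ q = 15 transitions (5 symbol, 10 ε)
  (p ∪ q)(rr(p ∪ q) ∪ q)r = 24 transitions (8 symbol, 16 ε)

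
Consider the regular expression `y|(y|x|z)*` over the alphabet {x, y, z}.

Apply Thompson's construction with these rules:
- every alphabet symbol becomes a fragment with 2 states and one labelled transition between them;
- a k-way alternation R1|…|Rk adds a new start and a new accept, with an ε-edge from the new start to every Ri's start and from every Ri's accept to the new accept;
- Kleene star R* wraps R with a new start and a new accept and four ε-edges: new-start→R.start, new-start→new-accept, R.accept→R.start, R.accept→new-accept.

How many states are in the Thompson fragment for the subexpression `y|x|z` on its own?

8

Fragment for `y|x|z`:
Each of the 3 symbol leaves contributes a 2-state fragment.
  y|x|z → 8 states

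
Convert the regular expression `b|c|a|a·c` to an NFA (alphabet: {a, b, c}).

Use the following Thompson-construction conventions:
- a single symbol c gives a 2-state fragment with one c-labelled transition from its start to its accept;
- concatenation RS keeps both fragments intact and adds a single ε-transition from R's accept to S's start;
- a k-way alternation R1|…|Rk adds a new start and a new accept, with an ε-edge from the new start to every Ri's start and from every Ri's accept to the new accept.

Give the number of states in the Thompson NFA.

12

Building bottom-up:
Each of the 5 symbol leaves contributes a 2-state fragment.
  a·c = 4 states
  b|c|a|a·c = 12 states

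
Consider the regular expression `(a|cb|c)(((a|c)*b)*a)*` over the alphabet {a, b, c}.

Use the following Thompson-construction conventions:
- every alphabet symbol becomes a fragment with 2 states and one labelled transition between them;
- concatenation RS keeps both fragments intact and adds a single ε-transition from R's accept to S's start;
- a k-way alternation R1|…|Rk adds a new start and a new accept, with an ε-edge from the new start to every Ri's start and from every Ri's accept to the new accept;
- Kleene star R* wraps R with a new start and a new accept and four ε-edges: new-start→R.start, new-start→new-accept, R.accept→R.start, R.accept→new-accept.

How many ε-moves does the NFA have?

26

Recursing over subexpressions:
Each of the 8 symbol leaves contributes 0 ε-transitions.
  cb → 1 ε-transition
  a|cb|c → 7 ε-transitions
  a|c → 4 ε-transitions
  (a|c)* → 8 ε-transitions
  (a|c)*b → 9 ε-transitions
  ((a|c)*b)* → 13 ε-transitions
  ((a|c)*b)*a → 14 ε-transitions
  (((a|c)*b)*a)* → 18 ε-transitions
  (a|cb|c)(((a|c)*b)*a)* → 26 ε-transitions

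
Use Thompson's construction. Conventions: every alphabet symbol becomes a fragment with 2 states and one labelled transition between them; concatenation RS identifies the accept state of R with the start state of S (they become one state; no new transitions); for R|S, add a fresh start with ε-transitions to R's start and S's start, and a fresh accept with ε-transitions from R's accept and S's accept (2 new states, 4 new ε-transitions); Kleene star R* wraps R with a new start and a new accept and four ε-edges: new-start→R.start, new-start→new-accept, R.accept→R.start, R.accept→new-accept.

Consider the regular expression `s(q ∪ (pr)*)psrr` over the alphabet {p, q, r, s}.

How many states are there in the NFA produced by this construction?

14

Building bottom-up:
Each of the 8 symbol leaves contributes a 2-state fragment.
  pr — 3 states
  (pr)* — 5 states
  q ∪ (pr)* — 9 states
  s(q ∪ (pr)*)psrr — 14 states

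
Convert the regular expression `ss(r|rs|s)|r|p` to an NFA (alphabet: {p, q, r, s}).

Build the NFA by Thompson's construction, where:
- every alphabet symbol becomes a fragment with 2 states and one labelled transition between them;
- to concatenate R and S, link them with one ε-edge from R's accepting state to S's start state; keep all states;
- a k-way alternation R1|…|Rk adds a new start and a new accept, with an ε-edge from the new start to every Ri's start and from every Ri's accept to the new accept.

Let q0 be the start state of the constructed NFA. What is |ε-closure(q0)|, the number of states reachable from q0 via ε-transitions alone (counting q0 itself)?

Work bottom-up. For each fragment F, track |ε-closure(F.start)| and whether F's accept lies in that closure (i.e. whether F accepts ε). A single-symbol fragment has closure size 1 and does not accept ε.
  rs : same as the first factor's closure: |closure| = 1
  r|rs|s : new start ε-reaches every alternative's start; none of them accept ε, so the new accept is not reached: |closure| = 1 + 1 + 1 + 1 = 4
  ss(r|rs|s) : |closure| equals the left operand's closure size = 1 (its accept is not ε-reachable, so the closure stops there)
  ss(r|rs|s)|r|p : |closure| = 1 + 1 + 1 + 1 = 4 (the new accept is not ε-reachable since no branch accepts ε)

4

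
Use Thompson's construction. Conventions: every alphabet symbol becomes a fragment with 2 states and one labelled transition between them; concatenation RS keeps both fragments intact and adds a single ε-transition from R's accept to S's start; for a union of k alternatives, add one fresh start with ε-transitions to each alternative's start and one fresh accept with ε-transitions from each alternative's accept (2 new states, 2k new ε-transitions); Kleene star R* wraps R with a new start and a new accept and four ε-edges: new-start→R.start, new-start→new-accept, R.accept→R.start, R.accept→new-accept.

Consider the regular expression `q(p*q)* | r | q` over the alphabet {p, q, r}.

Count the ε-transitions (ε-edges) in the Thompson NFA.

16

Building bottom-up:
Each of the 5 symbol leaves contributes 0 ε-transitions.
  p* : 4 ε-transitions
  p*q : 5 ε-transitions
  (p*q)* : 9 ε-transitions
  q(p*q)* : 10 ε-transitions
  q(p*q)* | r | q : 16 ε-transitions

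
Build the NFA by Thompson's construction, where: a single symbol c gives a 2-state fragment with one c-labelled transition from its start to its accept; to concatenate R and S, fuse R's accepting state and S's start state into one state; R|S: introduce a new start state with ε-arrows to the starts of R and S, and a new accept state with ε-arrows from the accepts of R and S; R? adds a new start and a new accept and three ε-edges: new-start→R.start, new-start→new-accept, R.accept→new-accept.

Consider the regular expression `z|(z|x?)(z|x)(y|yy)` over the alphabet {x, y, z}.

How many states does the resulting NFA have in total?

Per subexpression:
Each of the 8 symbol leaves contributes a 2-state fragment.
  x? — 4 states
  z|x? — 8 states
  z|x — 6 states
  yy — 3 states
  y|yy — 7 states
  (z|x?)(z|x)(y|yy) — 19 states
  z|(z|x?)(z|x)(y|yy) — 23 states

23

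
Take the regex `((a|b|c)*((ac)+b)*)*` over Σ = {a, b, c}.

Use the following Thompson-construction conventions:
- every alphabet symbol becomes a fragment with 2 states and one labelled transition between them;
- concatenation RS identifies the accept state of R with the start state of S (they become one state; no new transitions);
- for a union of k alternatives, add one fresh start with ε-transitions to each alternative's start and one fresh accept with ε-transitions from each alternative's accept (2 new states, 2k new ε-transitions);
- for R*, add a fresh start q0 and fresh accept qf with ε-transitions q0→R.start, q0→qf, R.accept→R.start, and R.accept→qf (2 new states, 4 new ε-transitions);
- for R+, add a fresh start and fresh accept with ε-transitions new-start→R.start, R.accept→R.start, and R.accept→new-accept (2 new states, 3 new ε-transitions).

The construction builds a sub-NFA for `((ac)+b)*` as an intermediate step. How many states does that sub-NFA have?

Fragment for `((ac)+b)*`:
Each of the 3 symbol leaves contributes a 2-state fragment.
  ac : 3 states
  (ac)+ : 5 states
  (ac)+b : 6 states
  ((ac)+b)* : 8 states

8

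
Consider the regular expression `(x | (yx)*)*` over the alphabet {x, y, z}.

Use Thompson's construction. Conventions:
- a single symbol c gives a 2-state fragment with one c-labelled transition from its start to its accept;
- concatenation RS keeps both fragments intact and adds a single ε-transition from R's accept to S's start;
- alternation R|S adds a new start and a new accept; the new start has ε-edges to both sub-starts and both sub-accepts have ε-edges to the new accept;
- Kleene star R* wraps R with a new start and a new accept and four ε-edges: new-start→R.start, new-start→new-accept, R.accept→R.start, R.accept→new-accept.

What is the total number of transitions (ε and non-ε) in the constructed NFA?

16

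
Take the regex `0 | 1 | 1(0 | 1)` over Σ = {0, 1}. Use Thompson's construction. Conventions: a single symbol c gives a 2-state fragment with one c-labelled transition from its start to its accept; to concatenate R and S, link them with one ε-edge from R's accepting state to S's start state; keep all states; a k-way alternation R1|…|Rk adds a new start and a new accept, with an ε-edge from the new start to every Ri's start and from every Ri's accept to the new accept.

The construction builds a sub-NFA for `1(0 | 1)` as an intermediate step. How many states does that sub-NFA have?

8

Fragment for `1(0 | 1)`:
Each of the 3 symbol leaves contributes a 2-state fragment.
  0 | 1 : 6 states
  1(0 | 1) : 8 states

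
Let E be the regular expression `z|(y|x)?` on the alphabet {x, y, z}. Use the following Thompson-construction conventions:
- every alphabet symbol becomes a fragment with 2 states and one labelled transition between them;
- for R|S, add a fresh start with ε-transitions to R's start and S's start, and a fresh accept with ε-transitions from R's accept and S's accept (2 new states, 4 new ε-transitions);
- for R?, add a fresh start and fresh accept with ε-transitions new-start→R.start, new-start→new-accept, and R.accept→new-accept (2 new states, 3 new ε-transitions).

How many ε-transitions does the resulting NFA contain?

Building bottom-up:
Each of the 3 symbol leaves contributes 0 ε-transitions.
  y|x : 4 ε-transitions
  (y|x)? : 7 ε-transitions
  z|(y|x)? : 11 ε-transitions

11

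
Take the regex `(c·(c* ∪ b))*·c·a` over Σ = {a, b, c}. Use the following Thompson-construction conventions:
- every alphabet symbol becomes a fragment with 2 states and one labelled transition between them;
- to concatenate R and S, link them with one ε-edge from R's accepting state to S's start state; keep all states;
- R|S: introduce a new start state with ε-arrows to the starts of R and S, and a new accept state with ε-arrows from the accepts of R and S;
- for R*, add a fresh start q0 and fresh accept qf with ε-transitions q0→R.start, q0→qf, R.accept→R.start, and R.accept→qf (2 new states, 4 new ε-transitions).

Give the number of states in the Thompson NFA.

16

Per subexpression:
Each of the 5 symbol leaves contributes a 2-state fragment.
  c* — 4 states
  c* ∪ b — 8 states
  c·(c* ∪ b) — 10 states
  (c·(c* ∪ b))* — 12 states
  (c·(c* ∪ b))*·c·a — 16 states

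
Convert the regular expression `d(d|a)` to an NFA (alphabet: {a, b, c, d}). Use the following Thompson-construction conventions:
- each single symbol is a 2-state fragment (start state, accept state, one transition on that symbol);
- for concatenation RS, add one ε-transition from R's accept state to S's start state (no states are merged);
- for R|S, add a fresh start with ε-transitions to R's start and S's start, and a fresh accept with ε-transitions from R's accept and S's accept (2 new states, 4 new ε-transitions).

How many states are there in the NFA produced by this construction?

8

Bottom-up over the parse tree:
Each of the 3 symbol leaves contributes a 2-state fragment.
  d|a = 6 states
  d(d|a) = 8 states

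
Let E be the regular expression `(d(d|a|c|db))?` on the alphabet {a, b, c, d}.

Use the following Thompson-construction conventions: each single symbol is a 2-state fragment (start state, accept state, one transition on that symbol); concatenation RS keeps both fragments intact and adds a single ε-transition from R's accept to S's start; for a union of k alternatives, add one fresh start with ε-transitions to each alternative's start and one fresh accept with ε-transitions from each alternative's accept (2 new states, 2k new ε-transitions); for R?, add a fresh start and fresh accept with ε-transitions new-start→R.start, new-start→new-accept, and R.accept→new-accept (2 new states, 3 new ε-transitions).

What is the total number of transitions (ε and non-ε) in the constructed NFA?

Per subexpression:
Each of the 6 symbol leaves contributes 1 transition (1 symbol, 0 ε).
  db = 3 transitions (2 symbol, 1 ε)
  d|a|c|db = 14 transitions (5 symbol, 9 ε)
  d(d|a|c|db) = 16 transitions (6 symbol, 10 ε)
  (d(d|a|c|db))? = 19 transitions (6 symbol, 13 ε)

19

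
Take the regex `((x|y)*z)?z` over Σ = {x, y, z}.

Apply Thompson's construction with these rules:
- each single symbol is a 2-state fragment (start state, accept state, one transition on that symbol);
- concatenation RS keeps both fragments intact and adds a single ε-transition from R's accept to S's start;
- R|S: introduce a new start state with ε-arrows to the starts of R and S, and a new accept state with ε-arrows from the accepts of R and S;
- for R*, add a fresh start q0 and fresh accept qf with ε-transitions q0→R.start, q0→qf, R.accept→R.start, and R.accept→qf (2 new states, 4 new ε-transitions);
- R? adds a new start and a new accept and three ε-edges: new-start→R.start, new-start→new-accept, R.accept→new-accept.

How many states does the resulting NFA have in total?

14

Per subexpression:
Each of the 4 symbol leaves contributes a 2-state fragment.
  x|y = 6 states
  (x|y)* = 8 states
  (x|y)*z = 10 states
  ((x|y)*z)? = 12 states
  ((x|y)*z)?z = 14 states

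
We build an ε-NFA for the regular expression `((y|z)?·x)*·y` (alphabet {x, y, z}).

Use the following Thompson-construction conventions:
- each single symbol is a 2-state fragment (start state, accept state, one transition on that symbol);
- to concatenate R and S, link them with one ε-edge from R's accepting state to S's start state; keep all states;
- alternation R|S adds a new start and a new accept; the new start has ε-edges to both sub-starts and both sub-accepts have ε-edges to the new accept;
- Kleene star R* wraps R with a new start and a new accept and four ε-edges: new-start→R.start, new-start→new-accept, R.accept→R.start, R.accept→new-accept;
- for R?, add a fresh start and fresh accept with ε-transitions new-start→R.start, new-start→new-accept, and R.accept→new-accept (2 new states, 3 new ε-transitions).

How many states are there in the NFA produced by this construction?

Recursing over subexpressions:
Each of the 4 symbol leaves contributes a 2-state fragment.
  y|z — 6 states
  (y|z)? — 8 states
  (y|z)?·x — 10 states
  ((y|z)?·x)* — 12 states
  ((y|z)?·x)*·y — 14 states

14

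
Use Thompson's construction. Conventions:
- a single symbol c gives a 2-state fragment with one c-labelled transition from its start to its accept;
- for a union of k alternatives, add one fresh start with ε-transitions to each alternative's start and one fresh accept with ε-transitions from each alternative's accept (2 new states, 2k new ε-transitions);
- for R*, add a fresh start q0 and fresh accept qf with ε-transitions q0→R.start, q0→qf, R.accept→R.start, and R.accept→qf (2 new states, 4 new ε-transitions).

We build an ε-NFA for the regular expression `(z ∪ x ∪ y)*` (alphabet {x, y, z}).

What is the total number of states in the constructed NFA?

By structural recursion:
Each of the 3 symbol leaves contributes a 2-state fragment.
  z ∪ x ∪ y : 8 states
  (z ∪ x ∪ y)* : 10 states

10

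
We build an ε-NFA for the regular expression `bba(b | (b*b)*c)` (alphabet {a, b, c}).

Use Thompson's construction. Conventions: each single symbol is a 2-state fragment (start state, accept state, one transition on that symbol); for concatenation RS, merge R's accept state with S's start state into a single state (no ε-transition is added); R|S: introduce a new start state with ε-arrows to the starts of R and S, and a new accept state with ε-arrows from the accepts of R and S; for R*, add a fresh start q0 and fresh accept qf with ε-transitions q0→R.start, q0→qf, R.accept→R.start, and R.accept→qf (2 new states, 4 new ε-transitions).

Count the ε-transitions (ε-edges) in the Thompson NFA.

12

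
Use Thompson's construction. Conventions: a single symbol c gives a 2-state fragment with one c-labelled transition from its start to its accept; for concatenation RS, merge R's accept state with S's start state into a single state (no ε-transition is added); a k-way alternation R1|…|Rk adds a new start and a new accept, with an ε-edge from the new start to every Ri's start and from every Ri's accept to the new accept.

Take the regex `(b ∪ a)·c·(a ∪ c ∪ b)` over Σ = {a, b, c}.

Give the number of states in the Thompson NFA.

Per subexpression:
Each of the 6 symbol leaves contributes a 2-state fragment.
  b ∪ a — 6 states
  a ∪ c ∪ b — 8 states
  (b ∪ a)·c·(a ∪ c ∪ b) — 14 states

14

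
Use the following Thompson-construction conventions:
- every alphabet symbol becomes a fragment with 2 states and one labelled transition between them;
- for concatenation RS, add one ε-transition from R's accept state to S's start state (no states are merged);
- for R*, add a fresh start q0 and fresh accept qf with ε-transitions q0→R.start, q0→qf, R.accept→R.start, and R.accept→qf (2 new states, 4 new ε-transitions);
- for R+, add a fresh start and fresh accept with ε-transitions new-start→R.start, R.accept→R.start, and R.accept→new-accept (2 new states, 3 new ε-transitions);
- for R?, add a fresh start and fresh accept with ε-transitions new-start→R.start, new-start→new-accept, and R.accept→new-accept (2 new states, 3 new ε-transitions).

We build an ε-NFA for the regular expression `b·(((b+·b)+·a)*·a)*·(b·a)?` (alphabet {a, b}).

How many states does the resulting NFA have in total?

24

Recursing over subexpressions:
Each of the 7 symbol leaves contributes a 2-state fragment.
  b+ = 4 states
  b+·b = 6 states
  (b+·b)+ = 8 states
  (b+·b)+·a = 10 states
  ((b+·b)+·a)* = 12 states
  ((b+·b)+·a)*·a = 14 states
  (((b+·b)+·a)*·a)* = 16 states
  b·a = 4 states
  (b·a)? = 6 states
  b·(((b+·b)+·a)*·a)*·(b·a)? = 24 states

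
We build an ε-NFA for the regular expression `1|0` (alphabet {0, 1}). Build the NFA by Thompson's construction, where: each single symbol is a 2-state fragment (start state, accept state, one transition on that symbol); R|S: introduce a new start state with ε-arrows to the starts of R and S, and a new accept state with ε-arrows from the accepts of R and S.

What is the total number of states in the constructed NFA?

Building bottom-up:
Each of the 2 symbol leaves contributes a 2-state fragment.
  1|0 : 6 states

6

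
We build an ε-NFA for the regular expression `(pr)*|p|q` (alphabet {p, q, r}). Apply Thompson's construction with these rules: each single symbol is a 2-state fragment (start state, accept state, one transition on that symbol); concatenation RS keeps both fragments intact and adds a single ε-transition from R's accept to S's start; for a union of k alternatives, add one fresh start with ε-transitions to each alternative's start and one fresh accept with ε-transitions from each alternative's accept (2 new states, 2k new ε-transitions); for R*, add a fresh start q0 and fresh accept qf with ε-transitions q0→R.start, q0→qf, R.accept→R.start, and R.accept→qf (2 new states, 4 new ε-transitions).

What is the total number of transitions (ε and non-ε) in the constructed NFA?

Recursing over subexpressions:
Each of the 4 symbol leaves contributes 1 transition (1 symbol, 0 ε).
  pr : 3 transitions (2 symbol, 1 ε)
  (pr)* : 7 transitions (2 symbol, 5 ε)
  (pr)*|p|q : 15 transitions (4 symbol, 11 ε)

15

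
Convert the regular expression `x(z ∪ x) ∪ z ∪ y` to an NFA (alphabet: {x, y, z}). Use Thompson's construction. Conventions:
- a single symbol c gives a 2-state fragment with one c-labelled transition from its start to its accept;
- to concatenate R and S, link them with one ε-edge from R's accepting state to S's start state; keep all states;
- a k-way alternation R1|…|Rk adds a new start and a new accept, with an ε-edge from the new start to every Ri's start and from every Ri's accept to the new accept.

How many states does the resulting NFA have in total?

Bottom-up over the parse tree:
Each of the 5 symbol leaves contributes a 2-state fragment.
  z ∪ x → 6 states
  x(z ∪ x) → 8 states
  x(z ∪ x) ∪ z ∪ y → 14 states

14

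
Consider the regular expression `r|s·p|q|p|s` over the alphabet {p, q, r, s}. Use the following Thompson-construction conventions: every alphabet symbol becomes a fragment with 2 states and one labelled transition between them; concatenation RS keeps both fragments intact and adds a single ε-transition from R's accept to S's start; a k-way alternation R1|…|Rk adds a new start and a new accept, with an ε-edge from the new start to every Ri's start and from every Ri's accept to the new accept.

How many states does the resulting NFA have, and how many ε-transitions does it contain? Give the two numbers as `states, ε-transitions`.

14, 11

Bottom-up over the parse tree:
Each of the 6 symbol leaves contributes 2 states and 0 ε-transitions.
  s·p → 4 states, 1 ε-transition
  r|s·p|q|p|s → 14 states, 11 ε-transitions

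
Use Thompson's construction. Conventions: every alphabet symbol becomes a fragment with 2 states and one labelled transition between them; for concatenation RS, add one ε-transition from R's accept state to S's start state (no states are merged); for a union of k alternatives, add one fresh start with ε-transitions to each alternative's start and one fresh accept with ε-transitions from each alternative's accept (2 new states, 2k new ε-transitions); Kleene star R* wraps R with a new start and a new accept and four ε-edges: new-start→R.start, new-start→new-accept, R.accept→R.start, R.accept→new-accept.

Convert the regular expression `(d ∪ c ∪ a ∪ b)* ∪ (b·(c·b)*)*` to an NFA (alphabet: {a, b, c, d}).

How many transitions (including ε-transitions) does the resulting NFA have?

Per subexpression:
Each of the 7 symbol leaves contributes 1 transition (1 symbol, 0 ε).
  d ∪ c ∪ a ∪ b : 12 transitions (4 symbol, 8 ε)
  (d ∪ c ∪ a ∪ b)* : 16 transitions (4 symbol, 12 ε)
  c·b : 3 transitions (2 symbol, 1 ε)
  (c·b)* : 7 transitions (2 symbol, 5 ε)
  b·(c·b)* : 9 transitions (3 symbol, 6 ε)
  (b·(c·b)*)* : 13 transitions (3 symbol, 10 ε)
  (d ∪ c ∪ a ∪ b)* ∪ (b·(c·b)*)* : 33 transitions (7 symbol, 26 ε)

33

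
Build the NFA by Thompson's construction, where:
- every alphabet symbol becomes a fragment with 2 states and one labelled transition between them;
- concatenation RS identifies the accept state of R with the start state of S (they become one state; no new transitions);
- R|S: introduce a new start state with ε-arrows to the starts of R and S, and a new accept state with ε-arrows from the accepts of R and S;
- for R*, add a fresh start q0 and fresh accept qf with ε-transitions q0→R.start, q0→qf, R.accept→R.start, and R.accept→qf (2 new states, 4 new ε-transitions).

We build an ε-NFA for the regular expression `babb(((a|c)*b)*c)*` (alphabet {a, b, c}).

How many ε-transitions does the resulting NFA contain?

Building bottom-up:
Each of the 8 symbol leaves contributes 0 ε-transitions.
  a|c — 4 ε-transitions
  (a|c)* — 8 ε-transitions
  (a|c)*b — 8 ε-transitions
  ((a|c)*b)* — 12 ε-transitions
  ((a|c)*b)*c — 12 ε-transitions
  (((a|c)*b)*c)* — 16 ε-transitions
  babb(((a|c)*b)*c)* — 16 ε-transitions

16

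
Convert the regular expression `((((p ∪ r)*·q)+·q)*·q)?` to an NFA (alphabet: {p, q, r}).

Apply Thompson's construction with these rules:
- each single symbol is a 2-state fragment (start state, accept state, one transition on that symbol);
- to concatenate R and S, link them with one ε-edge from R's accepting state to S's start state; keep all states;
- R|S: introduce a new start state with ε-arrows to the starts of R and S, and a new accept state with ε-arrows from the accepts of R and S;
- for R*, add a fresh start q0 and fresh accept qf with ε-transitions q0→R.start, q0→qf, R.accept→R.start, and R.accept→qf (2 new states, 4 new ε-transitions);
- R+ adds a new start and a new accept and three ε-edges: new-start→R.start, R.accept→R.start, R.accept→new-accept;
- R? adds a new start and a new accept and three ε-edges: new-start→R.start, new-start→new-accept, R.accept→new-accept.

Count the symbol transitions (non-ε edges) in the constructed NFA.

5

Building bottom-up:
Each of the 5 symbol leaves contributes exactly 1 symbol transition.
  p ∪ r = 2 symbol transitions
  (p ∪ r)* = 2 symbol transitions
  (p ∪ r)*·q = 3 symbol transitions
  ((p ∪ r)*·q)+ = 3 symbol transitions
  ((p ∪ r)*·q)+·q = 4 symbol transitions
  (((p ∪ r)*·q)+·q)* = 4 symbol transitions
  (((p ∪ r)*·q)+·q)*·q = 5 symbol transitions
  ((((p ∪ r)*·q)+·q)*·q)? = 5 symbol transitions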